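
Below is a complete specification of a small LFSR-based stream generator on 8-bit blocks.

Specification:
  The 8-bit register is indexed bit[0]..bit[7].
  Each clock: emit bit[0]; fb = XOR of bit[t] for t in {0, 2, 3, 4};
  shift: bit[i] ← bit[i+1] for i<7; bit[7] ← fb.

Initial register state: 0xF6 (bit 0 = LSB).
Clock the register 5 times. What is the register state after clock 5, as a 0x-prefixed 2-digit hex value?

0xD7

reg_0 = 0xF6
clock 1: out=0, reg = 0x7B
clock 2: out=1, reg = 0xBD
clock 3: out=1, reg = 0x5E
clock 4: out=0, reg = 0xAF
clock 5: out=1, reg = 0xD7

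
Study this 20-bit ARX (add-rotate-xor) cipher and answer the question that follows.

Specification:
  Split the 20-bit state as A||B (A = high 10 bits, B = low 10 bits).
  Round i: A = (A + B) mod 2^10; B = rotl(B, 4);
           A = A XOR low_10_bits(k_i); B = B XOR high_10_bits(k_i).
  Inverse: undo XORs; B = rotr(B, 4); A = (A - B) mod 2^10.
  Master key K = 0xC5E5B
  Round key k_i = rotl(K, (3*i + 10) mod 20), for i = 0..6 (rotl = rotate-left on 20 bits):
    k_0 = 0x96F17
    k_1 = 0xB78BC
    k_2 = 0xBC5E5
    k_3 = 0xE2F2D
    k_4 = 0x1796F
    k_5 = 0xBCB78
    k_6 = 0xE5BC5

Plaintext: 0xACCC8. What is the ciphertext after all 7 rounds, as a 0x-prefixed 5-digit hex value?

s_0 = plaintext = 0xACCC8
s_1 = Round(s_0, k_0) = 0x1B2D8
s_2 = Round(s_1, k_1) = 0xFE355
s_3 = Round(s_2, k_2) = 0xAA3AC
s_4 = Round(s_3, k_3) = 0x5E545
s_5 = Round(s_4, k_4) = 0xF440B
s_6 = Round(s_5, k_5) = 0x29242
s_7 = Round(s_6, k_6) = 0x48FBF

0x48FBF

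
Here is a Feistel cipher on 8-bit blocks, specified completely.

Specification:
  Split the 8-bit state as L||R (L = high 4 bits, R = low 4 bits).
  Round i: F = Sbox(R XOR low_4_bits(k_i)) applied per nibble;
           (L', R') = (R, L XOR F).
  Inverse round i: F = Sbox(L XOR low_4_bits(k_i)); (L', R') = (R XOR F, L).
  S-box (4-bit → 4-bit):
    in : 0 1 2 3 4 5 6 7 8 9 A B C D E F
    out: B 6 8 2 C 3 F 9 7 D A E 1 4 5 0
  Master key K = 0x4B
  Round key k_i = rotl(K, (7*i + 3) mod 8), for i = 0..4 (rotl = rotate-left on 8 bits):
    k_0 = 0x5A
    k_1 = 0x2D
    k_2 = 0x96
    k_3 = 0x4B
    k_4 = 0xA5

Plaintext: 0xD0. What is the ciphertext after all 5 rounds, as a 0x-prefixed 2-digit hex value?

0xE8

s_0 = plaintext = 0xD0
s_1 = Round(s_0, k_0) = 0x07
s_2 = Round(s_1, k_1) = 0x7A
s_3 = Round(s_2, k_2) = 0xA6
s_4 = Round(s_3, k_3) = 0x6E
s_5 = Round(s_4, k_4) = 0xE8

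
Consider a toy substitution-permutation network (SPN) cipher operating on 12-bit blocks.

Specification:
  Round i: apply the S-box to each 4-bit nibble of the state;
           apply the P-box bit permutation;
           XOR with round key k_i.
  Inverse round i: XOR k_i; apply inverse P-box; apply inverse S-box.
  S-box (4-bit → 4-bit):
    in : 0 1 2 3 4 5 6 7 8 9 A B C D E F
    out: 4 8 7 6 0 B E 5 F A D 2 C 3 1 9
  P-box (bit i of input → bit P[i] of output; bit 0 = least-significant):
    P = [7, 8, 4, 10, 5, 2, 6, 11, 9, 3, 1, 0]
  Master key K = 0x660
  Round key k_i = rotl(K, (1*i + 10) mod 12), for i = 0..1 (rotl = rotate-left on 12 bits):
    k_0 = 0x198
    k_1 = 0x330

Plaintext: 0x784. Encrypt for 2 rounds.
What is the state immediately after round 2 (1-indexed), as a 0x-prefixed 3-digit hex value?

0xB98

s_0 = plaintext = 0x784
s_1 = Round(s_0, k_0) = 0xBFE
s_2 = Round(s_1, k_1) = 0xB98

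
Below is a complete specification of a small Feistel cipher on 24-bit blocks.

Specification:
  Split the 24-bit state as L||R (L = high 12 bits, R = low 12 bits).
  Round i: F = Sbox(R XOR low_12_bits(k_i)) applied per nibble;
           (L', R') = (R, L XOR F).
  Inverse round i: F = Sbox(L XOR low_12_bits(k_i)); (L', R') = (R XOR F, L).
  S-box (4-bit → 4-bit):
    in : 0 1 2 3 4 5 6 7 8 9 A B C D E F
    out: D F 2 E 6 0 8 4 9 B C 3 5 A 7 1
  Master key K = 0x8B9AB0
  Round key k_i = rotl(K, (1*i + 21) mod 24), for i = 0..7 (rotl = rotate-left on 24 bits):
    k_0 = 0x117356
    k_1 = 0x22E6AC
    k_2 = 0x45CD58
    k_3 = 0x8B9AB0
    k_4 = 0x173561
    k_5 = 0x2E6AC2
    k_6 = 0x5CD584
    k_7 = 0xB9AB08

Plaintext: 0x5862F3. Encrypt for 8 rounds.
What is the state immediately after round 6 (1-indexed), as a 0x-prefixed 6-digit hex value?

0x297B8D

s_0 = plaintext = 0x5862F3
s_1 = Round(s_0, k_0) = 0x2F3A46
s_2 = Round(s_1, k_1) = 0xA4678F
s_3 = Round(s_2, k_2) = 0x78F6E2
s_4 = Round(s_3, k_3) = 0x6E228D
s_5 = Round(s_4, k_4) = 0x28D297
s_6 = Round(s_5, k_5) = 0x297B8D
s_7 = Round(s_6, k_6) = 0xB8D54C
s_8 = Round(s_7, k_7) = 0x54CCEB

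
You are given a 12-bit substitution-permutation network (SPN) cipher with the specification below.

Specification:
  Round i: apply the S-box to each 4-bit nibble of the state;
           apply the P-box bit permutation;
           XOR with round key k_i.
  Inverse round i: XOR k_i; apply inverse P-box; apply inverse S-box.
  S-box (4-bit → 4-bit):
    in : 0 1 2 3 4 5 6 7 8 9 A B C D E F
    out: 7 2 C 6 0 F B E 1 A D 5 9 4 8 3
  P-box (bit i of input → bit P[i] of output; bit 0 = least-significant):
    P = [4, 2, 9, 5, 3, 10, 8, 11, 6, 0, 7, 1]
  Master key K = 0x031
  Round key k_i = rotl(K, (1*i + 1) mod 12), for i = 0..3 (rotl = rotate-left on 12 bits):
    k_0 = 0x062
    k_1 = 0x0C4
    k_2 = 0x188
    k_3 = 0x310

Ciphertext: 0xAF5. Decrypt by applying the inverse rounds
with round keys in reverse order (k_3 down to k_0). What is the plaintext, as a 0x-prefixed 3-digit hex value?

0x06B

s_0 = ciphertext = 0xAF5
s_1 = InvRound(s_0, k_3) = 0x029
s_2 = InvRound(s_1, k_2) = 0x3DE
s_3 = InvRound(s_2, k_1) = 0xEBB
s_4 = InvRound(s_3, k_0) = 0x06B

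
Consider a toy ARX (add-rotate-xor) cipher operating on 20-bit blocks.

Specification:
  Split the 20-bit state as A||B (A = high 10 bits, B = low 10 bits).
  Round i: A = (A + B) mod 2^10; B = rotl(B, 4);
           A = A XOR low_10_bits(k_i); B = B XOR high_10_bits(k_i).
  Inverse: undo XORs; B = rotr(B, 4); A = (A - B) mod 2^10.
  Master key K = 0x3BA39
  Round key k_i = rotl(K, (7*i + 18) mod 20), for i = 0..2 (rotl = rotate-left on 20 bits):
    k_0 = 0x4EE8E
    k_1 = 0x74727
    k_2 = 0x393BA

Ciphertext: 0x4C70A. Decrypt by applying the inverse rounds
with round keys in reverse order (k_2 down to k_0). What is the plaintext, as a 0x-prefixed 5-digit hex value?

s_0 = ciphertext = 0x4C70A
s_1 = InvRound(s_0, k_2) = 0xB37BE
s_2 = InvRound(s_1, k_1) = 0x813E6
s_3 = InvRound(s_2, k_0) = 0x4776D

0x4776D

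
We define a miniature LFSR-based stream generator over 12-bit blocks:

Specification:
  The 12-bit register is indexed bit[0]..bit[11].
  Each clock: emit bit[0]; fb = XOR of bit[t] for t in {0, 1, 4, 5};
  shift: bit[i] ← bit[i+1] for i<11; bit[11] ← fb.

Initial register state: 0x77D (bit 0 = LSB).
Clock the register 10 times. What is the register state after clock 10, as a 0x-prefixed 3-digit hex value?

reg_0 = 0x77D
clock 1: out=1, reg = 0xBBE
clock 2: out=0, reg = 0xDDF
clock 3: out=1, reg = 0xEEF
clock 4: out=1, reg = 0xF77
clock 5: out=1, reg = 0x7BB
clock 6: out=1, reg = 0x3DD
clock 7: out=1, reg = 0x1EE
clock 8: out=0, reg = 0x0F7
clock 9: out=1, reg = 0x07B
clock 10: out=1, reg = 0x03D

0x03D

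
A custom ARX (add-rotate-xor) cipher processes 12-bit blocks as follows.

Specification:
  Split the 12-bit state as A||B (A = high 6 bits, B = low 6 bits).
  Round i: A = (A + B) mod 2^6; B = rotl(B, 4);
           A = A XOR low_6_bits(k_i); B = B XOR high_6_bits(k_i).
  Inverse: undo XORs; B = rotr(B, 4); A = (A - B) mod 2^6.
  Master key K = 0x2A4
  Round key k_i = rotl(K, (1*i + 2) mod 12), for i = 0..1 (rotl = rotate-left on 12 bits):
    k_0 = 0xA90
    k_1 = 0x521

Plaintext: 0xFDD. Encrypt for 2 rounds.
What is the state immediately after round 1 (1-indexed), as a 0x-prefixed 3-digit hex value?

0x33D

s_0 = plaintext = 0xFDD
s_1 = Round(s_0, k_0) = 0x33D
s_2 = Round(s_1, k_1) = 0xA0B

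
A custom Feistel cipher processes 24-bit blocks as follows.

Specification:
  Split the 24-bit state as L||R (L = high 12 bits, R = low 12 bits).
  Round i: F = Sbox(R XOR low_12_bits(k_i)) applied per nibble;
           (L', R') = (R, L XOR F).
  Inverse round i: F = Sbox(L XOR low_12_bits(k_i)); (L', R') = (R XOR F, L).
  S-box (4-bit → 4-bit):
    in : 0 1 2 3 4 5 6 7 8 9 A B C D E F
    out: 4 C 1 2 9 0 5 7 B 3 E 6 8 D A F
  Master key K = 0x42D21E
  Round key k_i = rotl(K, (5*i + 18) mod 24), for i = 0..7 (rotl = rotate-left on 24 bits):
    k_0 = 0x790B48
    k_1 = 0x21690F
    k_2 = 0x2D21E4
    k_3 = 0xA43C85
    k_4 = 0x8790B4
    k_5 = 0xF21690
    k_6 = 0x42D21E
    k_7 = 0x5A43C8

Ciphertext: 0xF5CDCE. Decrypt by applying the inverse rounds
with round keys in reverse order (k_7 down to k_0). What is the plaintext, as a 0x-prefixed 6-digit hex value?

s_0 = ciphertext = 0xF5CDCE
s_1 = InvRound(s_0, k_7) = 0x5F7F5C
s_2 = InvRound(s_1, k_6) = 0x8FF5F7
s_3 = InvRound(s_2, k_5) = 0xFA88FF
s_4 = InvRound(s_3, k_4) = 0x737FA8
s_5 = InvRound(s_4, k_3) = 0x9C9737
s_6 = InvRound(s_5, k_2) = 0xC2A9C9
s_7 = InvRound(s_6, k_1) = 0x9D9C2A
s_8 = InvRound(s_7, k_0) = 0xD169D9

0xD169D9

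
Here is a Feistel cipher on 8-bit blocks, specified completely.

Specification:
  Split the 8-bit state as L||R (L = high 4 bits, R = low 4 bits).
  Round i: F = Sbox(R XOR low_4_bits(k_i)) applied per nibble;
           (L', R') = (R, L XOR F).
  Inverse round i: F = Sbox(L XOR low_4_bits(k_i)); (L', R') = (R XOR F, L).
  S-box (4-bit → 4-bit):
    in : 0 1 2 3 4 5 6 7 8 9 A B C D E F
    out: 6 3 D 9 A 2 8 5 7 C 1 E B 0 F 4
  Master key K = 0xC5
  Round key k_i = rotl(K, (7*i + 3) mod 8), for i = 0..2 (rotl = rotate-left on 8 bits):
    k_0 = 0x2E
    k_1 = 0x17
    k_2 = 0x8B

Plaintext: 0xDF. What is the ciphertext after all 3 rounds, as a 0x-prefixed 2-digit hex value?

0x39

s_0 = plaintext = 0xDF
s_1 = Round(s_0, k_0) = 0xFE
s_2 = Round(s_1, k_1) = 0xE3
s_3 = Round(s_2, k_2) = 0x39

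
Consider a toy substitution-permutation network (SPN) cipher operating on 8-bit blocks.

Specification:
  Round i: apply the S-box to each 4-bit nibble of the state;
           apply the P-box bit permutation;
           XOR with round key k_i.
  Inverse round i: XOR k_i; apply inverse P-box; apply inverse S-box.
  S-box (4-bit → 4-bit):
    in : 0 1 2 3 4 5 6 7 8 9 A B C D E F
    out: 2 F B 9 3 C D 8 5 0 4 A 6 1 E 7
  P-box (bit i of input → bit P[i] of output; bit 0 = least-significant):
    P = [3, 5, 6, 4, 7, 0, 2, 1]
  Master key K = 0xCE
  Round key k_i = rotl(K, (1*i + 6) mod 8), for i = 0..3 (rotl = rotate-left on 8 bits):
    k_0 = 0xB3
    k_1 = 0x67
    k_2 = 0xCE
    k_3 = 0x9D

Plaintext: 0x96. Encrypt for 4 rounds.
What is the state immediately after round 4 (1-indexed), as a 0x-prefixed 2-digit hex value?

0xD2

s_0 = plaintext = 0x96
s_1 = Round(s_0, k_0) = 0xEB
s_2 = Round(s_1, k_1) = 0x50
s_3 = Round(s_2, k_2) = 0xE8
s_4 = Round(s_3, k_3) = 0xD2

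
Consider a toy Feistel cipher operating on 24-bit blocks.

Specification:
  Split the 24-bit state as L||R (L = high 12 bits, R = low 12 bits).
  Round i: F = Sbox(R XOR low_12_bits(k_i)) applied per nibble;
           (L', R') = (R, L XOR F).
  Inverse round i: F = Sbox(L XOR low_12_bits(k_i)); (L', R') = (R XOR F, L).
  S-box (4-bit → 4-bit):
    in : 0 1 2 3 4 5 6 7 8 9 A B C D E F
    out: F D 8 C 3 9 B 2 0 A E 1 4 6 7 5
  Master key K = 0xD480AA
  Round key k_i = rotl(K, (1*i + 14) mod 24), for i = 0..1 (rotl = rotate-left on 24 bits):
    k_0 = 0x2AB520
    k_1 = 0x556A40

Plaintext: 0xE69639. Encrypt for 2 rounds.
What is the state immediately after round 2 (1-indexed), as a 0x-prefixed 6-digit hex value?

0x2B3665

s_0 = plaintext = 0xE69639
s_1 = Round(s_0, k_0) = 0x6392B3
s_2 = Round(s_1, k_1) = 0x2B3665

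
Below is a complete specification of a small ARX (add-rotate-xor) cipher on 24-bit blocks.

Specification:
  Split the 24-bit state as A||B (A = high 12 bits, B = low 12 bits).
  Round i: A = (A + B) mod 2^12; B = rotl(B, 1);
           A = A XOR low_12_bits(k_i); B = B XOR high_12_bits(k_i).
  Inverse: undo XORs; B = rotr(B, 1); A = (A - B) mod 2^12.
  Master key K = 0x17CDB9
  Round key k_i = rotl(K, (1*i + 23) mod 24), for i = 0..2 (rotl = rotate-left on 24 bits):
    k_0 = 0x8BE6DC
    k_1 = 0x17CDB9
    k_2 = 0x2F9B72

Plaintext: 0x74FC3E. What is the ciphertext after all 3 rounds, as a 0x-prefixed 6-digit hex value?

0x7D530D

s_0 = plaintext = 0x74FC3E
s_1 = Round(s_0, k_0) = 0x5510C3
s_2 = Round(s_1, k_1) = 0xBAD0FA
s_3 = Round(s_2, k_2) = 0x7D530D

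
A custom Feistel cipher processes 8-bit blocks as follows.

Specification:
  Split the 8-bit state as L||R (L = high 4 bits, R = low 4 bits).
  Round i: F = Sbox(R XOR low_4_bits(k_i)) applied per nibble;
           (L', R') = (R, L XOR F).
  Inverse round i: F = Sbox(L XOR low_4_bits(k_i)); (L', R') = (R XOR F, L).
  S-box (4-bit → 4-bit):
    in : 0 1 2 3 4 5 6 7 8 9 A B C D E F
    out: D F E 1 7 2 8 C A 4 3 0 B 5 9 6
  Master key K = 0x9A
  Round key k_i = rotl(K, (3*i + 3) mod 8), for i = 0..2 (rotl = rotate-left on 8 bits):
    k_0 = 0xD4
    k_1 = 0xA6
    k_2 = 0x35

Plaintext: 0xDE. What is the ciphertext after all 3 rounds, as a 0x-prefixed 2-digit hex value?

s_0 = plaintext = 0xDE
s_1 = Round(s_0, k_0) = 0xEE
s_2 = Round(s_1, k_1) = 0xE4
s_3 = Round(s_2, k_2) = 0x41

0x41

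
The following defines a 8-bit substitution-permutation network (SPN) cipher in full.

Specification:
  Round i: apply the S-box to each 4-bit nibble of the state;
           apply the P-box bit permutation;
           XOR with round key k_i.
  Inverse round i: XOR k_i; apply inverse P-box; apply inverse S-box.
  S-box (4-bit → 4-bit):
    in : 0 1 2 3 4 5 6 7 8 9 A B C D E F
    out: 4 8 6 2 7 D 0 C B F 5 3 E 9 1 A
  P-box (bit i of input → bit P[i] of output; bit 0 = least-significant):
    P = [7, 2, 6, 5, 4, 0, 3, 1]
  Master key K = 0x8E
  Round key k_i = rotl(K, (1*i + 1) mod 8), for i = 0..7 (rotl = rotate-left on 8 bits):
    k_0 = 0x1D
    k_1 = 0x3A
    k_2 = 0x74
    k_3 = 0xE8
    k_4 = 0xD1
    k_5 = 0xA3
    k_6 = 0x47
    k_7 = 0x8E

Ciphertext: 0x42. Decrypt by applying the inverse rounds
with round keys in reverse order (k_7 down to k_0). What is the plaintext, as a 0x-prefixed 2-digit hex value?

0x20

s_0 = ciphertext = 0x42
s_1 = InvRound(s_0, k_7) = 0x04
s_2 = InvRound(s_1, k_6) = 0xF0
s_3 = InvRound(s_2, k_5) = 0x80
s_4 = InvRound(s_3, k_4) = 0xB0
s_5 = InvRound(s_4, k_3) = 0xA0
s_6 = InvRound(s_5, k_2) = 0xE4
s_7 = InvRound(s_6, k_1) = 0x54
s_8 = InvRound(s_7, k_0) = 0x20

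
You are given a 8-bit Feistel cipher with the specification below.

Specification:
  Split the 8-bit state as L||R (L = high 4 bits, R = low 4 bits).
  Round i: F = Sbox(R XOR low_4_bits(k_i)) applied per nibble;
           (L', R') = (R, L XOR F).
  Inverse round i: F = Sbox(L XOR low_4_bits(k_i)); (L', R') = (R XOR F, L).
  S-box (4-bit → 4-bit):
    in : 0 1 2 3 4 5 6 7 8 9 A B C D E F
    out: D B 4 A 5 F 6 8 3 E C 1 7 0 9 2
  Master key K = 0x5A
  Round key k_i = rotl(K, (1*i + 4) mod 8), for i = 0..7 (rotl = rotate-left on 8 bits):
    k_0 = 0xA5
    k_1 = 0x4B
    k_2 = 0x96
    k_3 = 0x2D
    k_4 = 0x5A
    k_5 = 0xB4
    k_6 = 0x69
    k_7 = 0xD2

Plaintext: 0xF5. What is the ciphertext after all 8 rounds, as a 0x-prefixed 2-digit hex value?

0x0A

s_0 = plaintext = 0xF5
s_1 = Round(s_0, k_0) = 0x52
s_2 = Round(s_1, k_1) = 0x2B
s_3 = Round(s_2, k_2) = 0xB2
s_4 = Round(s_3, k_3) = 0x29
s_5 = Round(s_4, k_4) = 0x98
s_6 = Round(s_5, k_5) = 0x8E
s_7 = Round(s_6, k_6) = 0xE0
s_8 = Round(s_7, k_7) = 0x0A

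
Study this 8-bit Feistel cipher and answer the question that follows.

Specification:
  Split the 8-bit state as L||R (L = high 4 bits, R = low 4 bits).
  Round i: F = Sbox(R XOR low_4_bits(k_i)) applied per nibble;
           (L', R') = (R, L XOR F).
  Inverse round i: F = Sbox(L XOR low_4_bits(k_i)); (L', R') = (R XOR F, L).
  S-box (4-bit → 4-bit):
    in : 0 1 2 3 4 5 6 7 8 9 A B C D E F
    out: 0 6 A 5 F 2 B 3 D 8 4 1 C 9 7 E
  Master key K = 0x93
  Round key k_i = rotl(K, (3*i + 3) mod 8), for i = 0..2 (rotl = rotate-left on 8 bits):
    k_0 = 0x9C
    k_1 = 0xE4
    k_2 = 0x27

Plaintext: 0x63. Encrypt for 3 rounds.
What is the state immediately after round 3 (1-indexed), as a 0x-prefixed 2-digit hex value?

0xF5

s_0 = plaintext = 0x63
s_1 = Round(s_0, k_0) = 0x38
s_2 = Round(s_1, k_1) = 0x8F
s_3 = Round(s_2, k_2) = 0xF5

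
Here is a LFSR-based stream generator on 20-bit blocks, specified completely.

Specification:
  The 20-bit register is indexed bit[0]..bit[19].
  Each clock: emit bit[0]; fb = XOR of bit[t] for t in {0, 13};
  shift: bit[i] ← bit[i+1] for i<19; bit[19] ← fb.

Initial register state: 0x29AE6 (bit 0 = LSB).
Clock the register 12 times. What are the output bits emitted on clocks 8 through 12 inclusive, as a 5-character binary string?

10101

reg_0 = 0x29AE6
clock 1: out=0, reg = 0x14D73
clock 2: out=1, reg = 0x8A6B9
clock 3: out=1, reg = 0x4535C
clock 4: out=0, reg = 0x229AE
clock 5: out=0, reg = 0x914D7
clock 6: out=1, reg = 0xC8A6B
clock 7: out=1, reg = 0xE4535
clock 8: out=1, reg = 0xF229A
clock 9: out=0, reg = 0xF914D
clock 10: out=1, reg = 0xFC8A6
clock 11: out=0, reg = 0x7E453
clock 12: out=1, reg = 0x3F229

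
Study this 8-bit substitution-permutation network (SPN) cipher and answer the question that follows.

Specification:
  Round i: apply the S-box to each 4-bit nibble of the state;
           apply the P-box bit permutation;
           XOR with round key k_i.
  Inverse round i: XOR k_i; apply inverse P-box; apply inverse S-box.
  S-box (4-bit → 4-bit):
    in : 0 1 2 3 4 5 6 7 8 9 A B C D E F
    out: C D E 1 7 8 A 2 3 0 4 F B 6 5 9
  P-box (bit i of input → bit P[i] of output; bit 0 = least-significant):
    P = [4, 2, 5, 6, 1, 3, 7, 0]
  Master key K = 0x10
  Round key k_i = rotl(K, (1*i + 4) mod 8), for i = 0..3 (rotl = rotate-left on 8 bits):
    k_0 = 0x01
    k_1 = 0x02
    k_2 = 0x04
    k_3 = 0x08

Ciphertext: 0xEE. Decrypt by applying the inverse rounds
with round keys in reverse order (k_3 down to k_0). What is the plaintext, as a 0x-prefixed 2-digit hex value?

0x0A

s_0 = ciphertext = 0xEE
s_1 = InvRound(s_0, k_3) = 0xE2
s_2 = InvRound(s_1, k_2) = 0xE2
s_3 = InvRound(s_2, k_1) = 0xA0
s_4 = InvRound(s_3, k_0) = 0x0A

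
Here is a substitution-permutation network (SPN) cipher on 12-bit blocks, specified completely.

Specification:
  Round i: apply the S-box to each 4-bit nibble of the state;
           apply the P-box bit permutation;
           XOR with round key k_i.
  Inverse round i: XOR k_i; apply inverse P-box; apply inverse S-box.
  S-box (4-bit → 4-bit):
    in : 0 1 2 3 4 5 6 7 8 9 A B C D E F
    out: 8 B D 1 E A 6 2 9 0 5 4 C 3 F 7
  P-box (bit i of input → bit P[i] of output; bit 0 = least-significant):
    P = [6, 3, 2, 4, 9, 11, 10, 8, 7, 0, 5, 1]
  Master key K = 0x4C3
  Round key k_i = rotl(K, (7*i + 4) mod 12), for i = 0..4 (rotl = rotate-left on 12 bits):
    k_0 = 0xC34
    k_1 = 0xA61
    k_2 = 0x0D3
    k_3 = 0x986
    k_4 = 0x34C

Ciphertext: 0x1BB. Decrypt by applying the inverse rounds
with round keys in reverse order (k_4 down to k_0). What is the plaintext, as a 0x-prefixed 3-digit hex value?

0x339

s_0 = ciphertext = 0x1BB
s_1 = InvRound(s_0, k_4) = 0xE32
s_2 = InvRound(s_1, k_3) = 0xA2C
s_3 = InvRound(s_2, k_2) = 0xEDE
s_4 = InvRound(s_3, k_1) = 0xEB4
s_5 = InvRound(s_4, k_0) = 0x339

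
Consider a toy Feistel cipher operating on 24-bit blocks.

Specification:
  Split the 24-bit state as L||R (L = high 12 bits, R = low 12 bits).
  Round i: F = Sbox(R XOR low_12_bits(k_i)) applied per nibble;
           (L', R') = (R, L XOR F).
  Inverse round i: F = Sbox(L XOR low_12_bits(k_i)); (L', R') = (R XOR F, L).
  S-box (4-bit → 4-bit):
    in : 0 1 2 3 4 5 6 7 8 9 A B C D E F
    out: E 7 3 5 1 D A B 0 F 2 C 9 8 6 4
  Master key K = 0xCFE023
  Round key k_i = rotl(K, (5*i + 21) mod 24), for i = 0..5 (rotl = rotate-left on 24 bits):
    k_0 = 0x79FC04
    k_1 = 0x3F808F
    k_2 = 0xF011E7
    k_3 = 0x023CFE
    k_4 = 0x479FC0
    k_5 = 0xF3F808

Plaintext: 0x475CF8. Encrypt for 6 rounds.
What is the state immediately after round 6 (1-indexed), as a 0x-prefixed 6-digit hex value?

0xDDB0A6

s_0 = plaintext = 0x475CF8
s_1 = Round(s_0, k_0) = 0xCF8A3C
s_2 = Round(s_1, k_1) = 0xA3CE3D
s_3 = Round(s_2, k_2) = 0xE3DEBE
s_4 = Round(s_3, k_3) = 0xEBED23
s_5 = Round(s_4, k_4) = 0xD23DDB
s_6 = Round(s_5, k_5) = 0xDDB0A6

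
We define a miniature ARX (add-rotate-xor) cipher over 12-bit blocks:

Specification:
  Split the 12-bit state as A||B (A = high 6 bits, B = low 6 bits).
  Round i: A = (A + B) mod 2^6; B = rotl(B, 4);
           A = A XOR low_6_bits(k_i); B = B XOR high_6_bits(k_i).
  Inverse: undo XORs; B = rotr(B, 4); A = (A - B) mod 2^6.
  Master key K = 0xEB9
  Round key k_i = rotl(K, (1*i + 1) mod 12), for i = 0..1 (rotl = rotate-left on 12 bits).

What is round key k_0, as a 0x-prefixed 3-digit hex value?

0xD73

K = 0xEB9
k_0 = rotl(K, (1*0+1) mod 12) = rotl(K, 1) = 0xD73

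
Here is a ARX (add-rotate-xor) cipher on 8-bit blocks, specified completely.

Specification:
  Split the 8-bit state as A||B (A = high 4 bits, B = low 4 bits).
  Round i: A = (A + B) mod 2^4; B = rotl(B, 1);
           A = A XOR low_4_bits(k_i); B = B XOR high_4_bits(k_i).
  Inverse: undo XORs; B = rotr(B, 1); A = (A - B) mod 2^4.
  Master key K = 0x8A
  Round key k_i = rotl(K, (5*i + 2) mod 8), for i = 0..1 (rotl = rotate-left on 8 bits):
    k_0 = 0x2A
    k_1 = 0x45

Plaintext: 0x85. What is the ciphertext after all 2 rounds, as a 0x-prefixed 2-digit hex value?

s_0 = plaintext = 0x85
s_1 = Round(s_0, k_0) = 0x78
s_2 = Round(s_1, k_1) = 0xA5

0xA5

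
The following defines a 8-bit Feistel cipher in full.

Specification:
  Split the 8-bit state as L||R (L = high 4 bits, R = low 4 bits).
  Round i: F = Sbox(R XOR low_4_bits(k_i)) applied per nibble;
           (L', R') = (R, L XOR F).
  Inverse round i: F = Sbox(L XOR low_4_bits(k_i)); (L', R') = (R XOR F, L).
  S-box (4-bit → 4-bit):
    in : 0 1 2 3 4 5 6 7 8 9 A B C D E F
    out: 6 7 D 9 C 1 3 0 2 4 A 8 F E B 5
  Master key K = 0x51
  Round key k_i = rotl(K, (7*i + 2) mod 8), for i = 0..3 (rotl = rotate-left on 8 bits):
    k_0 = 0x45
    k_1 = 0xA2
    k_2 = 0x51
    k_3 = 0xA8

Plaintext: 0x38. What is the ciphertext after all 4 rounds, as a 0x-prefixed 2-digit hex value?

0x27

s_0 = plaintext = 0x38
s_1 = Round(s_0, k_0) = 0x8D
s_2 = Round(s_1, k_1) = 0xDD
s_3 = Round(s_2, k_2) = 0xD2
s_4 = Round(s_3, k_3) = 0x27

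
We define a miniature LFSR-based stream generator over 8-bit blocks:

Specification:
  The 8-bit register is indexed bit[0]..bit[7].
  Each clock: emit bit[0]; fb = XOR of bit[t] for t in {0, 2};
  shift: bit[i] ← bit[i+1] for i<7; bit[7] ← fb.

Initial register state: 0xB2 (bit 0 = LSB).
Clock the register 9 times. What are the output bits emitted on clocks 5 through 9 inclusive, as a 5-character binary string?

reg_0 = 0xB2
clock 1: out=0, reg = 0x59
clock 2: out=1, reg = 0xAC
clock 3: out=0, reg = 0xD6
clock 4: out=0, reg = 0xEB
clock 5: out=1, reg = 0xF5
clock 6: out=1, reg = 0x7A
clock 7: out=0, reg = 0x3D
clock 8: out=1, reg = 0x1E
clock 9: out=0, reg = 0x8F

11010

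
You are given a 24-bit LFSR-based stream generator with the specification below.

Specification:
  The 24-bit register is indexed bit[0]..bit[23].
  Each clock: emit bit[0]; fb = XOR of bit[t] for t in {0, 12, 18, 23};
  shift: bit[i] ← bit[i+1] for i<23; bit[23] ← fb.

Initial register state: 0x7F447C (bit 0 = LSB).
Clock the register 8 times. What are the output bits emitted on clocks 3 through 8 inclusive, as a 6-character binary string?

reg_0 = 0x7F447C
clock 1: out=0, reg = 0xBFA23E
clock 2: out=0, reg = 0x5FD11F
clock 3: out=1, reg = 0xAFE88F
clock 4: out=1, reg = 0xD7F447
clock 5: out=1, reg = 0x6BFA23
clock 6: out=1, reg = 0x35FD11
clock 7: out=1, reg = 0x9AFE88
clock 8: out=0, reg = 0x4D7F44

111110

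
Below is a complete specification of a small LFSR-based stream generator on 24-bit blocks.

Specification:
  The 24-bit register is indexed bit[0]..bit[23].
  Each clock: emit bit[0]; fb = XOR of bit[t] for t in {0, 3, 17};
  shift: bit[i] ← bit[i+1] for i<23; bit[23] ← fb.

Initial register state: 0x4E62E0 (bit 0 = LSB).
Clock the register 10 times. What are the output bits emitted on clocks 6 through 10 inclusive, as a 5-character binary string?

11101

reg_0 = 0x4E62E0
clock 1: out=0, reg = 0xA73170
clock 2: out=0, reg = 0xD398B8
clock 3: out=0, reg = 0x69CC5C
clock 4: out=0, reg = 0xB4E62E
clock 5: out=0, reg = 0xDA7317
clock 6: out=1, reg = 0x6D398B
clock 7: out=1, reg = 0x369CC5
clock 8: out=1, reg = 0x1B4E62
clock 9: out=0, reg = 0x8DA731
clock 10: out=1, reg = 0xC6D398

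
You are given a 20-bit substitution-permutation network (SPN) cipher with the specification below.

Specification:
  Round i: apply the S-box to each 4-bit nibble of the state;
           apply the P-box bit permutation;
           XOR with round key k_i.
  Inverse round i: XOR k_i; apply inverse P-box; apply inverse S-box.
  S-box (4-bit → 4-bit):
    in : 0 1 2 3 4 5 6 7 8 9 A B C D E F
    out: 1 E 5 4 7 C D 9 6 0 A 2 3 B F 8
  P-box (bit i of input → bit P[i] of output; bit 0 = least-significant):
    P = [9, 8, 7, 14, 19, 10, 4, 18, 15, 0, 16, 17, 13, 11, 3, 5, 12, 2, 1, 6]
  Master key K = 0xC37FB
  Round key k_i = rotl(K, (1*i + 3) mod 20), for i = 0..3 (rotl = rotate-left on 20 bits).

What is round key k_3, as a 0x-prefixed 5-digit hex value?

0xDFEF0

K = 0xC37FB
k_0 = rotl(K, (1*0+3) mod 20) = rotl(K, 3) = 0x1BFDE
k_1 = rotl(K, (1*1+3) mod 20) = rotl(K, 4) = 0x37FBC
k_2 = rotl(K, (1*2+3) mod 20) = rotl(K, 5) = 0x6FF78
k_3 = rotl(K, (1*3+3) mod 20) = rotl(K, 6) = 0xDFEF0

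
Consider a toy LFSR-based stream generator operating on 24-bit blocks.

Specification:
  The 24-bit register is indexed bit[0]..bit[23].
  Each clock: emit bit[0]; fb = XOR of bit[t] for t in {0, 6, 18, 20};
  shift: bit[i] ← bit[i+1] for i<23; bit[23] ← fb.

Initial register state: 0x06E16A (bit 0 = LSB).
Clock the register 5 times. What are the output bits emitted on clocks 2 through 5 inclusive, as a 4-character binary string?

reg_0 = 0x06E16A
clock 1: out=0, reg = 0x0370B5
clock 2: out=1, reg = 0x81B85A
clock 3: out=0, reg = 0xC0DC2D
clock 4: out=1, reg = 0xE06E16
clock 5: out=0, reg = 0x70370B

1010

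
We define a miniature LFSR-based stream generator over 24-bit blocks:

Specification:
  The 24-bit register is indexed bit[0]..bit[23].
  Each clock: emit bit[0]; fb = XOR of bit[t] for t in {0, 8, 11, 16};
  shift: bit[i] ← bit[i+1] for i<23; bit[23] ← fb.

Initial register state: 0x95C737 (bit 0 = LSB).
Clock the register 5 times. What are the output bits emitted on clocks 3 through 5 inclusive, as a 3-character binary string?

reg_0 = 0x95C737
clock 1: out=1, reg = 0xCAE39B
clock 2: out=1, reg = 0x6571CD
clock 3: out=1, reg = 0xB2B8E6
clock 4: out=0, reg = 0xD95C73
clock 5: out=1, reg = 0xECAE39

101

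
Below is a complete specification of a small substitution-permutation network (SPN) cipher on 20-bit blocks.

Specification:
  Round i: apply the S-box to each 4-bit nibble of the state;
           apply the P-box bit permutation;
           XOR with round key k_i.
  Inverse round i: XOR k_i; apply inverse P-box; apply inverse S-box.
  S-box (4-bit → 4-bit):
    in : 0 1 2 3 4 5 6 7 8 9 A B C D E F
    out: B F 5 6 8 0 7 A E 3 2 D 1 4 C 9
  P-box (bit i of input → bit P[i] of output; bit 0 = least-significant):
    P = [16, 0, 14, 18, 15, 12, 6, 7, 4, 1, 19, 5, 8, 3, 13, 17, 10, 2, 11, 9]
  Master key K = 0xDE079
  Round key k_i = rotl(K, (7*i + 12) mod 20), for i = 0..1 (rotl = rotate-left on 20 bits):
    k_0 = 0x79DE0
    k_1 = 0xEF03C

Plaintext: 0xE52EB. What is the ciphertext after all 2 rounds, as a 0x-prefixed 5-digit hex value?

s_0 = plaintext = 0xE52EB
s_1 = Round(s_0, k_0) = 0xAD730
s_2 = Round(s_1, k_1) = 0xBC05B

0xBC05B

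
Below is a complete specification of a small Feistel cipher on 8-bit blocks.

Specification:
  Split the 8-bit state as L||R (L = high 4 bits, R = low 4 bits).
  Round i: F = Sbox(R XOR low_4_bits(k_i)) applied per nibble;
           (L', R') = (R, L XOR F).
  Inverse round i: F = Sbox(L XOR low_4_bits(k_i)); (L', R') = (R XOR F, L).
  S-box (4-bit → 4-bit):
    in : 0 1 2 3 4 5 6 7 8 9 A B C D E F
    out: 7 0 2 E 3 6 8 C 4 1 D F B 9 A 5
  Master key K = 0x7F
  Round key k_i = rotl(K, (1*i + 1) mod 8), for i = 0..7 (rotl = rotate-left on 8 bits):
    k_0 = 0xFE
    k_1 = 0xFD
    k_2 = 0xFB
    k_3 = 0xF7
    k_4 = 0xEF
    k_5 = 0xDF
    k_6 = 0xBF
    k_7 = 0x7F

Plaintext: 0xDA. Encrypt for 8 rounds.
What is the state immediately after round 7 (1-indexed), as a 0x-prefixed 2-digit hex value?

0x16

s_0 = plaintext = 0xDA
s_1 = Round(s_0, k_0) = 0xAE
s_2 = Round(s_1, k_1) = 0xE4
s_3 = Round(s_2, k_2) = 0x4B
s_4 = Round(s_3, k_3) = 0xBF
s_5 = Round(s_4, k_4) = 0xFC
s_6 = Round(s_5, k_5) = 0xC1
s_7 = Round(s_6, k_6) = 0x16
s_8 = Round(s_7, k_7) = 0x60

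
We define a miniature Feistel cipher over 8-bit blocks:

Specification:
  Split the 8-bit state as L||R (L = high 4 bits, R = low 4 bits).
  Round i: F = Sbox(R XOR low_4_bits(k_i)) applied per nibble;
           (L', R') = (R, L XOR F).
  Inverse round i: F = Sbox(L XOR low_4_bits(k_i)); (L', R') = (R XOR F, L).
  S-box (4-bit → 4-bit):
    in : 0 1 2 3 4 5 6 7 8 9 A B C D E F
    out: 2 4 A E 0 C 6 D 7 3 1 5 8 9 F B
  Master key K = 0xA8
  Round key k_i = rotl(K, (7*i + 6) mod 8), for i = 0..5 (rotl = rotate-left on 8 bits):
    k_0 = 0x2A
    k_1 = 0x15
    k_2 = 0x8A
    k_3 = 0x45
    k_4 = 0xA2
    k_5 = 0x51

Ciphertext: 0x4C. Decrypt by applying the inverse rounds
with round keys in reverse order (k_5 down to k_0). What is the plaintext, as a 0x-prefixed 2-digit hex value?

0xC7

s_0 = ciphertext = 0x4C
s_1 = InvRound(s_0, k_5) = 0x04
s_2 = InvRound(s_1, k_4) = 0xE0
s_3 = InvRound(s_2, k_3) = 0x5E
s_4 = InvRound(s_3, k_2) = 0x55
s_5 = InvRound(s_4, k_1) = 0x75
s_6 = InvRound(s_5, k_0) = 0xC7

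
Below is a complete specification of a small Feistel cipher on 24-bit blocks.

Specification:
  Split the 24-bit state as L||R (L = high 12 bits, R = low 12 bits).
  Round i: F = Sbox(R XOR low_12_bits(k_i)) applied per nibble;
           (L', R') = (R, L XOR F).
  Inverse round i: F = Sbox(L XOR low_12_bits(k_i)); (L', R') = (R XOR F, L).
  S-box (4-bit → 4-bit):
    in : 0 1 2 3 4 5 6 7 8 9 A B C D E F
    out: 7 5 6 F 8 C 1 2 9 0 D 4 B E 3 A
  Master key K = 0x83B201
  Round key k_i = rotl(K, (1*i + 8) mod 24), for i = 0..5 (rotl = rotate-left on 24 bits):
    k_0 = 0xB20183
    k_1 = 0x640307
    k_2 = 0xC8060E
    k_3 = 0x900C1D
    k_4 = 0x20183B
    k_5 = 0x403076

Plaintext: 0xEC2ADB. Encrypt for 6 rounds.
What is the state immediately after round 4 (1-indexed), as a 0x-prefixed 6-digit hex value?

s_0 = plaintext = 0xEC2ADB
s_1 = Round(s_0, k_0) = 0xADBA0B
s_2 = Round(s_1, k_1) = 0xA0BAA0
s_3 = Round(s_2, k_2) = 0xAA01D8
s_4 = Round(s_3, k_3) = 0x1D841C
s_5 = Round(s_4, k_4) = 0x41CABA
s_6 = Round(s_5, k_5) = 0xABA9A7

0x1D841C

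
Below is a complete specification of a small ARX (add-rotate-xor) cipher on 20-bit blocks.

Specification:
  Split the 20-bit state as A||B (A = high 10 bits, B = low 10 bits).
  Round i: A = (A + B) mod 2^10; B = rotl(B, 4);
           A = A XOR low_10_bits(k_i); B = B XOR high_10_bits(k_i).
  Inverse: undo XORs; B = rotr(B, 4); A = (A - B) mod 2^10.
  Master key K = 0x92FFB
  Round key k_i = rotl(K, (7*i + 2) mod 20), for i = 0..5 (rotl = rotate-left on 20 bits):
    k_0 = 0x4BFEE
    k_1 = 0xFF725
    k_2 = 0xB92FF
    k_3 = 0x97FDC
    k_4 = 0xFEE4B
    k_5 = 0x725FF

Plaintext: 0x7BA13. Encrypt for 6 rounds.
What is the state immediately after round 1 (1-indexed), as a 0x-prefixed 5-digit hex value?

0xFBC17

s_0 = plaintext = 0x7BA13
s_1 = Round(s_0, k_0) = 0xFBC17
s_2 = Round(s_1, k_1) = 0xC8E8D
s_3 = Round(s_2, k_2) = 0xD3E3E
s_4 = Round(s_3, k_3) = 0x945B7
s_5 = Round(s_4, k_4) = 0x90C8D
s_6 = Round(s_5, k_5) = 0xCBD1B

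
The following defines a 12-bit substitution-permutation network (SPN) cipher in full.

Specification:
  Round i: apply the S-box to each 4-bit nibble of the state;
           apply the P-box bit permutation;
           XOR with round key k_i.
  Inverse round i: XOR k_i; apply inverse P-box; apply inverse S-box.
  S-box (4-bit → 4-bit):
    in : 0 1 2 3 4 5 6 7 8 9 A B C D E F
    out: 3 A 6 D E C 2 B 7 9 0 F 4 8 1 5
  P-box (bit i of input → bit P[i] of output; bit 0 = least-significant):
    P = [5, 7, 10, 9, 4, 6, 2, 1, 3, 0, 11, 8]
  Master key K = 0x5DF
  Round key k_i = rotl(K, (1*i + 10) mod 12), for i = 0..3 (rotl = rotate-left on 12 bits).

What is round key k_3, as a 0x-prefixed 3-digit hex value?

0xBBE

K = 0x5DF
k_0 = rotl(K, (1*0+10) mod 12) = rotl(K, 10) = 0xD77
k_1 = rotl(K, (1*1+10) mod 12) = rotl(K, 11) = 0xAEF
k_2 = rotl(K, (1*2+10) mod 12) = rotl(K, 0) = 0x5DF
k_3 = rotl(K, (1*3+10) mod 12) = rotl(K, 1) = 0xBBE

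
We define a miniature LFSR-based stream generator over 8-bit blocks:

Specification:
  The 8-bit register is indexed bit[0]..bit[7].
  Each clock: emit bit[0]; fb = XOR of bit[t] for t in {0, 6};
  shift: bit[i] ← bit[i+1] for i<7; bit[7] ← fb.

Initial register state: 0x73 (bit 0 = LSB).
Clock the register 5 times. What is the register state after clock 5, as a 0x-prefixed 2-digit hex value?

reg_0 = 0x73
clock 1: out=1, reg = 0x39
clock 2: out=1, reg = 0x9C
clock 3: out=0, reg = 0x4E
clock 4: out=0, reg = 0xA7
clock 5: out=1, reg = 0xD3

0xD3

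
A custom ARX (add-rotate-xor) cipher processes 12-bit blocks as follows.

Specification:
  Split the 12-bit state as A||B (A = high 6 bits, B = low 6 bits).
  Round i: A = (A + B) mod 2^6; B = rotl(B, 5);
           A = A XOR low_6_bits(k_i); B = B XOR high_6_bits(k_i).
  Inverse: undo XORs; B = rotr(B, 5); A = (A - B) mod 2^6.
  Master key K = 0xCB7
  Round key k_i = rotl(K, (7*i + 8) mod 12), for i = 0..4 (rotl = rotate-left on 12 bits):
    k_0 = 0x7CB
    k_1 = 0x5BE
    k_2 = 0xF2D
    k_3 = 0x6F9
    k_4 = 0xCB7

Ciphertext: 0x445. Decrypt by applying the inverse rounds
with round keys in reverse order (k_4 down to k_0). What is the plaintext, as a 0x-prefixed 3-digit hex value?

s_0 = ciphertext = 0x445
s_1 = InvRound(s_0, k_4) = 0xDEF
s_2 = InvRound(s_1, k_3) = 0x969
s_3 = InvRound(s_2, k_2) = 0x7AA
s_4 = InvRound(s_3, k_1) = 0x9F9
s_5 = InvRound(s_4, k_0) = 0x7CD

0x7CD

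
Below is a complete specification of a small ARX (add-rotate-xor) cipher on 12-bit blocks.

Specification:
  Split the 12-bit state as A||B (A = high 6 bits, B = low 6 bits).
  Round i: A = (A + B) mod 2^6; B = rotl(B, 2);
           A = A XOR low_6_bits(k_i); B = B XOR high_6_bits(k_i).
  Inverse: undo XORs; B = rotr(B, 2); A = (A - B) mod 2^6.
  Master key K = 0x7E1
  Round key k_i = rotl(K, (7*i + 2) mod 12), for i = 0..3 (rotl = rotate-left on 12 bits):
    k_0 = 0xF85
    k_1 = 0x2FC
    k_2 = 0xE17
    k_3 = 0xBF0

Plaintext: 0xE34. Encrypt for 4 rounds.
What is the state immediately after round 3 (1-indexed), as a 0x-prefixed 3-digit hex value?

s_0 = plaintext = 0xE34
s_1 = Round(s_0, k_0) = 0xA6D
s_2 = Round(s_1, k_1) = 0xABD
s_3 = Round(s_2, k_2) = 0xC0F
s_4 = Round(s_3, k_3) = 0x3D3

0xC0F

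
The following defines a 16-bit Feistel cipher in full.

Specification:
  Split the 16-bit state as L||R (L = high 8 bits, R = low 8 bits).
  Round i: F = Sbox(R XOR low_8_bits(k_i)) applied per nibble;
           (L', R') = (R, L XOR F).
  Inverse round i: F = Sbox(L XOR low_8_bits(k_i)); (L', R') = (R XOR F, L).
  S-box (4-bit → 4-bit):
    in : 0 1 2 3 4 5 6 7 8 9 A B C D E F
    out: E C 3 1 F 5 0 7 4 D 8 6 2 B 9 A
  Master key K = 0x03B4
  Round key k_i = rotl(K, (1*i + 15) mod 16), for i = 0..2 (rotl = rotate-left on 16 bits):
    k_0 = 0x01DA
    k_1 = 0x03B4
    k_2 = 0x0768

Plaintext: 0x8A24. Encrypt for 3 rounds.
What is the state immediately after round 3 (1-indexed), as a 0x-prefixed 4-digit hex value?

s_0 = plaintext = 0x8A24
s_1 = Round(s_0, k_0) = 0x2423
s_2 = Round(s_1, k_1) = 0x23F3
s_3 = Round(s_2, k_2) = 0xF3F5

0xF3F5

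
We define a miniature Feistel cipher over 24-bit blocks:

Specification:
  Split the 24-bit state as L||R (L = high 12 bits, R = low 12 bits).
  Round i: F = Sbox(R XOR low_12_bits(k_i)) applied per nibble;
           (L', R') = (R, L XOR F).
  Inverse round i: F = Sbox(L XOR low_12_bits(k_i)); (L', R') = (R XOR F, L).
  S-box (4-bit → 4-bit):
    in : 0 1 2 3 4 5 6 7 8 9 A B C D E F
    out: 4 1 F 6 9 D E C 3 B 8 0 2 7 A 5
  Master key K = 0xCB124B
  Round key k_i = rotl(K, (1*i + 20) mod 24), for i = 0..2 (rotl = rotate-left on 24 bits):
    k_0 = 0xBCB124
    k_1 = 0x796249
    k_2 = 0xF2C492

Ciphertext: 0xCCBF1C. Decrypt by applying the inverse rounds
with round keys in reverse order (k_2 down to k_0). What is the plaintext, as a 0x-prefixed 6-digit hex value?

0x0BA6F1

s_0 = ciphertext = 0xCCBF1C
s_1 = InvRound(s_0, k_2) = 0xCC7CCB
s_2 = InvRound(s_1, k_1) = 0x6F1CC7
s_3 = InvRound(s_2, k_0) = 0x0BA6F1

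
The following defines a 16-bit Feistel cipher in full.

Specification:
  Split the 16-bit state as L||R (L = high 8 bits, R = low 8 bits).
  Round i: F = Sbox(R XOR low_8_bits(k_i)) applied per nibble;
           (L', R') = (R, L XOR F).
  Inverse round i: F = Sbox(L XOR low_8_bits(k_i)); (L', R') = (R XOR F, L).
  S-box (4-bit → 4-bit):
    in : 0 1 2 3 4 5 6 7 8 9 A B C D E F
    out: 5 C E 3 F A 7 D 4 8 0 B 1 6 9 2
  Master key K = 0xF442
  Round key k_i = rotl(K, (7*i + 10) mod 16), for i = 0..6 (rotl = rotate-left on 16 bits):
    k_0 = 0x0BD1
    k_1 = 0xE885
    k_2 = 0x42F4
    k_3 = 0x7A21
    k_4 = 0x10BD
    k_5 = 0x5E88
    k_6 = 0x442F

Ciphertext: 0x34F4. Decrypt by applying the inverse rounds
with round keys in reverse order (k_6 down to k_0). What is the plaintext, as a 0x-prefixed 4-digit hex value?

s_0 = ciphertext = 0x34F4
s_1 = InvRound(s_0, k_6) = 0x3F34
s_2 = InvRound(s_1, k_5) = 0x893F
s_3 = InvRound(s_2, k_4) = 0x0089
s_4 = InvRound(s_3, k_3) = 0x6500
s_5 = InvRound(s_4, k_2) = 0x8C65
s_6 = InvRound(s_5, k_1) = 0x3D8C
s_7 = InvRound(s_6, k_0) = 0x1D3D

0x1D3D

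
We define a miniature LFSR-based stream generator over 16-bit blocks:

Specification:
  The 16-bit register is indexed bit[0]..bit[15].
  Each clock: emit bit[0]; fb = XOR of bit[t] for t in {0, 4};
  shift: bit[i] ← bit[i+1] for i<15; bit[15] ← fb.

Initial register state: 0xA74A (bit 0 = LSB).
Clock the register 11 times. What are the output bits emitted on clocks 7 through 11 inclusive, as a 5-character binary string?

10111

reg_0 = 0xA74A
clock 1: out=0, reg = 0x53A5
clock 2: out=1, reg = 0xA9D2
clock 3: out=0, reg = 0xD4E9
clock 4: out=1, reg = 0xEA74
clock 5: out=0, reg = 0xF53A
clock 6: out=0, reg = 0xFA9D
clock 7: out=1, reg = 0x7D4E
clock 8: out=0, reg = 0x3EA7
clock 9: out=1, reg = 0x9F53
clock 10: out=1, reg = 0x4FA9
clock 11: out=1, reg = 0xA7D4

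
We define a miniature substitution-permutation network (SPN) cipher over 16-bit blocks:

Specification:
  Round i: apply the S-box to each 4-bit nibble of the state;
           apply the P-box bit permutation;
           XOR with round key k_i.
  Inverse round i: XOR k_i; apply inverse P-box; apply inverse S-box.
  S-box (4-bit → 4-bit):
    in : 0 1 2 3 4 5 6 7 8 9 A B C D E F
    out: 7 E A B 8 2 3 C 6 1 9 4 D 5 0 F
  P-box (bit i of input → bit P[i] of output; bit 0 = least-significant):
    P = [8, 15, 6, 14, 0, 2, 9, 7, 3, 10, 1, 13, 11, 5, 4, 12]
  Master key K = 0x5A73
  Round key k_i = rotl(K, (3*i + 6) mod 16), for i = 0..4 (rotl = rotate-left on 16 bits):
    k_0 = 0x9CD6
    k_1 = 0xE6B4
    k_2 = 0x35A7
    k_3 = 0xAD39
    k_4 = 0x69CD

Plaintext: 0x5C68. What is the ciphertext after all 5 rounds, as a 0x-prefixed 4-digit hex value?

0xB4F1

s_0 = plaintext = 0x5C68
s_1 = Round(s_0, k_0) = 0x3CB9
s_2 = Round(s_1, k_1) = 0xDD9E
s_3 = Round(s_2, k_2) = 0x3DBC
s_4 = Round(s_3, k_3) = 0xF653
s_5 = Round(s_4, k_4) = 0xB4F1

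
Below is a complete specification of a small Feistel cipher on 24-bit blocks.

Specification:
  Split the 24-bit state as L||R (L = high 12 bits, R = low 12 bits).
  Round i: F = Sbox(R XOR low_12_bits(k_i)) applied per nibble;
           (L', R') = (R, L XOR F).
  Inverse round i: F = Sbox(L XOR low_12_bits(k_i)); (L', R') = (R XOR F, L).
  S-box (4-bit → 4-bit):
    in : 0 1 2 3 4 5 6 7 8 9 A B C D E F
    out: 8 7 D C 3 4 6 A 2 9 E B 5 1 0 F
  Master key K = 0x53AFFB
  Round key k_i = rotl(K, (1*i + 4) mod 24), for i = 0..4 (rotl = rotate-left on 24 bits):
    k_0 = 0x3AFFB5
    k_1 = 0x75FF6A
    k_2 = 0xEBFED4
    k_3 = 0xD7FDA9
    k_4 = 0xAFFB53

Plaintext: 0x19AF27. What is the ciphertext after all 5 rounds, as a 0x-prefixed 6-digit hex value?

s_0 = plaintext = 0x19AF27
s_1 = Round(s_0, k_0) = 0xF27907
s_2 = Round(s_1, k_1) = 0x907946
s_3 = Round(s_2, k_2) = 0x94639A
s_4 = Round(s_3, k_3) = 0x39A98A
s_5 = Round(s_4, k_4) = 0x98AE83

0x98AE83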